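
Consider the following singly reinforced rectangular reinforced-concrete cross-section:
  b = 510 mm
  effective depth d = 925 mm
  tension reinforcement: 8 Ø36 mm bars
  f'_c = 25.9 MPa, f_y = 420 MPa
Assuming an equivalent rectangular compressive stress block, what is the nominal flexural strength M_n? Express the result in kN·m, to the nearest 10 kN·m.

M_n ≈ 2640 kN·m

A_s = 8 × 1018 = 8144 mm².
T = A_s f_y = 8144 × 420 = 3420480 N = 3420.48 kN.
From C = T: a = T/(0.85 f'_c b) = 3420480/(0.85 × 25.9 × 510) = 304.65 mm.
M_n = T(d − a/2) = 3420.48 kN × (925 − 152.325) mm = 2642.92 kN·m.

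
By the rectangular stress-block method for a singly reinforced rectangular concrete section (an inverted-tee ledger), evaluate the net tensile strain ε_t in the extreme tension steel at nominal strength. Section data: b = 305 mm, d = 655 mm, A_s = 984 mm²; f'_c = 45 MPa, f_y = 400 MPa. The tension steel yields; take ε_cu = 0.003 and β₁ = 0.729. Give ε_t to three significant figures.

a = A_s f_y/(0.85 f'_c b) = 33.74 mm.
β₁ = 0.729, so c = a/β₁ = 33.74/0.729 = 46.28 mm.
From the linear strain diagram with ε_cu = 0.003: ε_t = 0.003 (d − c)/c = 0.003 × (655 − 46.28)/46.28 = 0.0395.
Since ε_t ≥ 0.005, the section is tension-controlled.

ε_t ≈ 0.0395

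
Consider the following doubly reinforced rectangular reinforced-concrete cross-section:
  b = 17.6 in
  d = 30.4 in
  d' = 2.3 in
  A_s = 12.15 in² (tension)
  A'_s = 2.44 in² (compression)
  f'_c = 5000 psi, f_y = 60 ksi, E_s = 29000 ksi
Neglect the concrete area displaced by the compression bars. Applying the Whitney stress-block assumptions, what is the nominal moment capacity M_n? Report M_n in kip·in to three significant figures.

M_n ≈ 19600 kip·in

Assume both steels yield.
a = (A_s − A'_s) f_y/(0.85 f'_c b) = (12.15 − 2.44) × 60/(0.85 × 5 × 17.6) = 7.789 in.
c = a/β₁ = 7.789/0.8 = 9.736 in; ε'_s = 0.003(c − d')/c = 0.0023 ≥ ε_y = 0.0021, so the compression steel yields.
M_n = (A_s − A'_s) f_y (d − a/2) + A'_s f_y (d − d') = 582.6 × (30.4 − 3.8945) + 146.4 × (30.4 − 2.3) = 15442.1 + 4113.8 = 19555.9 kip·in.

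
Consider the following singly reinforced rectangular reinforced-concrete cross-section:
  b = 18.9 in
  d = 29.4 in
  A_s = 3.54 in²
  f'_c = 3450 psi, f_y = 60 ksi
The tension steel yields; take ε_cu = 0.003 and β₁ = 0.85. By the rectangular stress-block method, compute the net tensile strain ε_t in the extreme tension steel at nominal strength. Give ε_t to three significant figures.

a = A_s f_y/(0.85 f'_c b) = 3.832 in.
β₁ = 0.85, so c = a/β₁ = 3.832/0.85 = 4.508 in.
From the linear strain diagram with ε_cu = 0.003: ε_t = 0.003 (d − c)/c = 0.003 × (29.4 − 4.508)/4.508 = 0.0166.
Since ε_t ≥ 0.005, the section is tension-controlled.

ε_t ≈ 0.0166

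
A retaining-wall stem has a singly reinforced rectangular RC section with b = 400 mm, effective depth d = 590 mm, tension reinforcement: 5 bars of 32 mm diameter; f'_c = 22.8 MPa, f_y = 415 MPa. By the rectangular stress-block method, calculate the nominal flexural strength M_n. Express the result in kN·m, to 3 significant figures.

A_s = 5 × 804 = 4020 mm².
T = A_s f_y = 4020 × 415 = 1668300 N = 1668.3 kN.
From C = T: a = T/(0.85 f'_c b) = 1668300/(0.85 × 22.8 × 400) = 215.21 mm.
M_n = T(d − a/2) = 1668.3 kN × (590 − 107.605) mm = 804.78 kN·m.

M_n ≈ 805 kN·m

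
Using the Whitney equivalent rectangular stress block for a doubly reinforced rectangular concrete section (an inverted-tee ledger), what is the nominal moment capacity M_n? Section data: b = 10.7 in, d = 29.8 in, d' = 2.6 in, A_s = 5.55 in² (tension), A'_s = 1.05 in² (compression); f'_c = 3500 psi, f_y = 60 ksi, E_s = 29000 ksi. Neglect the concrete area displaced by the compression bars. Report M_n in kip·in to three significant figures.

Assume both steels yield.
a = (A_s − A'_s) f_y/(0.85 f'_c b) = (5.55 − 1.05) × 60/(0.85 × 3.5 × 10.7) = 8.482 in.
c = a/β₁ = 8.482/0.85 = 9.979 in; ε'_s = 0.003(c − d')/c = 0.0022 ≥ ε_y = 0.0021, so the compression steel yields.
M_n = (A_s − A'_s) f_y (d − a/2) + A'_s f_y (d − d') = 270 × (29.8 − 4.241) + 63 × (29.8 − 2.6) = 6900.9 + 1713.6 = 8614.5 kip·in.

M_n ≈ 8610 kip·in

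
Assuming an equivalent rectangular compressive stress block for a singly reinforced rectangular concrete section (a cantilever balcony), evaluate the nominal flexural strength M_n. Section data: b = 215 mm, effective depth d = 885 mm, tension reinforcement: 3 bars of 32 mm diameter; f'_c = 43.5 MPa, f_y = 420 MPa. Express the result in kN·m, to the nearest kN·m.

A_s = 3 × 804 = 2412 mm².
T = A_s f_y = 2412 × 420 = 1013040 N = 1013.04 kN.
From C = T: a = T/(0.85 f'_c b) = 1013040/(0.85 × 43.5 × 215) = 127.43 mm.
M_n = T(d − a/2) = 1013.04 kN × (885 − 63.715) mm = 831.99 kN·m.

M_n ≈ 832 kN·m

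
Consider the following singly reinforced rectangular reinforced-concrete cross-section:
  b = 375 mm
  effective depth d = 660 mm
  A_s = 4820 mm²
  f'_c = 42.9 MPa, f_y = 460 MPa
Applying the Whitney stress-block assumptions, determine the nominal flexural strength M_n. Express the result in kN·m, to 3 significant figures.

T = A_s f_y = 4820 × 460 = 2217200 N = 2217.2 kN.
From C = T: a = T/(0.85 f'_c b) = 2217200/(0.85 × 42.9 × 375) = 162.14 mm.
M_n = T(d − a/2) = 2217.2 kN × (660 − 81.07) mm = 1283.60 kN·m.

M_n ≈ 1280 kN·m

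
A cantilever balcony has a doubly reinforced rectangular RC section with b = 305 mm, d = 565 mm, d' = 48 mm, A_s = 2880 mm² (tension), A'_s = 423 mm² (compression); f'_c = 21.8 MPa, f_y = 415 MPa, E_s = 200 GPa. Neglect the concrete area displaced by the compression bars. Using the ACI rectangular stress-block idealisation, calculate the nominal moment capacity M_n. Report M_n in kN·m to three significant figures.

Assume both tension and compression steel yield.
Net tension couple steel: A_s − A'_s = 2457 mm².
a = (A_s − A'_s) f_y / (0.85 f'_c b) = 1019655/(0.85 × 21.8 × 305) = 180.42 mm.
c = a/β₁ = 180.42/0.85 = 212.26 mm; ε'_s = 0.003(c − d')/c = 0.0023 ≥ f_y/E_s = 0.0021, so compression steel does yield.
M_n = (A_s − A'_s) f_y (d − a/2) + A'_s f_y (d − d') = [1019655 × (565 − 90.21) + 175545 × (565 − 48)] × 10⁻⁶ = 484.12 + 90.76 = 574.88 kN·m.

M_n ≈ 575 kN·m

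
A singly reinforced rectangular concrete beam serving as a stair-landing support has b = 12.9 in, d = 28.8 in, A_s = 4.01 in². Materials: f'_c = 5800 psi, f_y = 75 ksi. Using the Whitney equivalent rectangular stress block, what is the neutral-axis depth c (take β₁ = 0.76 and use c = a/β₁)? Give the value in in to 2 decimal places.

c ≈ 6.22 in

T = A_s f_y = 4.01 × 75 = 300.75 kips.
a = T/(0.85 f'_c b) = 300.75/(0.85 × 5.8 × 12.9) = 4.7290 in.
With β₁ = 0.76, c = a/β₁ = 4.7290/0.76 = 6.22 in.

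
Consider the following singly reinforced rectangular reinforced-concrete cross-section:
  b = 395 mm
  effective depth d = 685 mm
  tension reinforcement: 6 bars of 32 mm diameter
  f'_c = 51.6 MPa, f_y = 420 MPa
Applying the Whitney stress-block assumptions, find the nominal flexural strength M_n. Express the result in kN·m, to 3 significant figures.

A_s = 6 × 804 = 4824 mm².
T = A_s f_y = 4824 × 420 = 2026080 N = 2026.08 kN.
From C = T: a = T/(0.85 f'_c b) = 2026080/(0.85 × 51.6 × 395) = 116.95 mm.
M_n = T(d − a/2) = 2026.08 kN × (685 − 58.475) mm = 1269.39 kN·m.

M_n ≈ 1270 kN·m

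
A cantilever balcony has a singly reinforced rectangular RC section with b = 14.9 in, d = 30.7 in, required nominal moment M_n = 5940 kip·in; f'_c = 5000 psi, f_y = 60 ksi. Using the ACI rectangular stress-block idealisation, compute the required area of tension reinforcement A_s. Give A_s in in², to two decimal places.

From M_n = 0.85 f'_c a b (d − a/2):
a = d − √(d² − 2M_n/(0.85 f'_c b)) = 30.7 − √(30.7² − 2 × 5940/(0.85 × 5 × 14.9)) = 3.225 in.
A_s = 0.85 f'_c a b / f_y = 0.85 × 5 × 3.225 × 14.9 / 60 = 3.404 in².

A_s ≈ 3.40 in²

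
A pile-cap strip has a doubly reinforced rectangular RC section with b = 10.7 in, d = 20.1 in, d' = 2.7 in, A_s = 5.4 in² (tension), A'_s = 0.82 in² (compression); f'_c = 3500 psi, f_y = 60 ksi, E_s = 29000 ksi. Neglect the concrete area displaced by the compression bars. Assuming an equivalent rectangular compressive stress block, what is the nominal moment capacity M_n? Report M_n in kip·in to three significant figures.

M_n ≈ 5190 kip·in

Assume both steels yield.
a = (A_s − A'_s) f_y/(0.85 f'_c b) = (5.4 − 0.82) × 60/(0.85 × 3.5 × 10.7) = 8.633 in.
c = a/β₁ = 8.633/0.85 = 10.156 in; ε'_s = 0.003(c − d')/c = 0.0022 ≥ ε_y = 0.0021, so the compression steel yields.
M_n = (A_s − A'_s) f_y (d − a/2) + A'_s f_y (d − d') = 274.8 × (20.1 − 4.3165) + 49.2 × (20.1 − 2.7) = 4337.3 + 856.1 = 5193.4 kip·in.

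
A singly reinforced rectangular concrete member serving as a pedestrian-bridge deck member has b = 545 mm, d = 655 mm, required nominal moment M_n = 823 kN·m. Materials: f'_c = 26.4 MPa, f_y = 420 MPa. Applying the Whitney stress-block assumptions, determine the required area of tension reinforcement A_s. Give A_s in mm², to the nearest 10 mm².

With M_n = 0.85 f'_c a b (d − a/2), solve the quadratic for a:
a = d − √(d² − 2M_n/(0.85 f'_c b)) = 655 − √(655² − 2 × 823×10⁶/(0.85 × 26.4 × 545)) = 112.38 mm.
A_s = 0.85 f'_c a b / f_y = 0.85 × 26.4 × 112.38 × 545 / 420 = 3272.3 mm².

A_s ≈ 3270 mm²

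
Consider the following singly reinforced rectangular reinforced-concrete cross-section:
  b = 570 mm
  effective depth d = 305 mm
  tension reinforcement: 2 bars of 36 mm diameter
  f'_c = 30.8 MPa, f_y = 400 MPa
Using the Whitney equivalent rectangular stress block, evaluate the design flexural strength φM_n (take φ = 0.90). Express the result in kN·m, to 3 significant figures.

φM_n ≈ 204 kN·m

A_s = 2 × 1018 = 2036 mm².
T = A_s f_y = 2036 × 400 = 814400 N = 814.4 kN.
From C = T: a = T/(0.85 f'_c b) = 814400/(0.85 × 30.8 × 570) = 54.57 mm.
M_n = T(d − a/2) = 814.4 kN × (305 − 27.285) mm = 226.17 kN·m.
φM_n = 0.90 × 226.17 = 203.55 kN·m.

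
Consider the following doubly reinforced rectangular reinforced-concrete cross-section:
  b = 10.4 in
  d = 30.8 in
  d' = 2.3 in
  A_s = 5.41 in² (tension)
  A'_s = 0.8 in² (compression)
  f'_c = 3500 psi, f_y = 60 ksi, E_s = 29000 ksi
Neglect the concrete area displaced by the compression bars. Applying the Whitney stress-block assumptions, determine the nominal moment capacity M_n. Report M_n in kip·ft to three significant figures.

Assume both steels yield.
a = (A_s − A'_s) f_y/(0.85 f'_c b) = (5.41 − 0.8) × 60/(0.85 × 3.5 × 10.4) = 8.940 in.
c = a/β₁ = 8.940/0.85 = 10.518 in; ε'_s = 0.003(c − d')/c = 0.0023 ≥ ε_y = 0.0021, so the compression steel yields.
M_n = (A_s − A'_s) f_y (d − a/2) + A'_s f_y (d − d') = 276.6 × (30.8 − 4.47) + 48 × (30.8 − 2.3) = 7282.9 + 1368.0 = 8650.9 kip·in = 8650.9/12 = 720.91 kip·ft.

M_n ≈ 721 kip·ft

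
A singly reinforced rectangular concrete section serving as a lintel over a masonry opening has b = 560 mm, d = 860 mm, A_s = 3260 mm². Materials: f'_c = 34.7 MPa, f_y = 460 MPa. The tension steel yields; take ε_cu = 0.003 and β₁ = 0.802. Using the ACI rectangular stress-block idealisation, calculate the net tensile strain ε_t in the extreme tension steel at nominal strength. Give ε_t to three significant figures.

a = A_s f_y/(0.85 f'_c b) = 90.79 mm.
β₁ = 0.802, so c = a/β₁ = 90.79/0.802 = 113.20 mm.
From the linear strain diagram with ε_cu = 0.003: ε_t = 0.003 (d − c)/c = 0.003 × (860 − 113.20)/113.20 = 0.0198.
Since ε_t ≥ 0.005, the section is tension-controlled.

ε_t ≈ 0.0198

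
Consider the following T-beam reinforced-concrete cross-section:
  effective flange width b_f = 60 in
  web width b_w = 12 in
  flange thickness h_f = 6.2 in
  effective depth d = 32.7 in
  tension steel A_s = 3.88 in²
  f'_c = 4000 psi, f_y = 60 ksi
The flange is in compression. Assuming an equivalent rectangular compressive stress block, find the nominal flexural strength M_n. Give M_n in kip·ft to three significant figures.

M_n ≈ 623 kip·ft

Tension: T = A_s f_y = 3.88 × 60 = 232.8 kips.
Try a within the flange: a = T/(0.85 f'_c b_f) = 232.8/(0.85 × 4 × 60) = 1.141 in.
Since a = 1.141 ≤ h_f = 6.2 in, the stress block lies entirely in the flange; analyse as a rectangular beam of width b_f.
M_n = T(d − a/2) = 232.8 × (32.7 − 0.5705) = 7479.7 kip·in.
M_n = 7479.7/12 = 623.31 kip·ft.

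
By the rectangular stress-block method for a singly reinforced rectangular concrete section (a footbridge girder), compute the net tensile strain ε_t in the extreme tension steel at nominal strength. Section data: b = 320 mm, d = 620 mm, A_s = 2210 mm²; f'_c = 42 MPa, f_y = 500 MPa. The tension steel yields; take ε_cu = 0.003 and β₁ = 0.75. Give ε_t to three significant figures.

ε_t ≈ 0.0114

a = A_s f_y/(0.85 f'_c b) = 96.73 mm.
β₁ = 0.75, so c = a/β₁ = 96.73/0.75 = 128.97 mm.
From the linear strain diagram with ε_cu = 0.003: ε_t = 0.003 (d − c)/c = 0.003 × (620 − 128.97)/128.97 = 0.0114.
Since ε_t ≥ 0.005, the section is tension-controlled.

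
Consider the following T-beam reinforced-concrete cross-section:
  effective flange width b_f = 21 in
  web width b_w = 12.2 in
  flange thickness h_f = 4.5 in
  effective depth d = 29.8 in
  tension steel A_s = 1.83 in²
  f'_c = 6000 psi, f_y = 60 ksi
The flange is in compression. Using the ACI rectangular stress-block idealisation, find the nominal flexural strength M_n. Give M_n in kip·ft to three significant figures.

Tension: T = A_s f_y = 1.83 × 60 = 109.8 kips.
Try a within the flange: a = T/(0.85 f'_c b_f) = 109.8/(0.85 × 6 × 21) = 1.025 in.
Since a = 1.025 ≤ h_f = 4.5 in, the stress block lies entirely in the flange; analyse as a rectangular beam of width b_f.
M_n = T(d − a/2) = 109.8 × (29.8 − 0.5125) = 3215.8 kip·in.
M_n = 3215.8/12 = 267.98 kip·ft.

M_n ≈ 268 kip·ft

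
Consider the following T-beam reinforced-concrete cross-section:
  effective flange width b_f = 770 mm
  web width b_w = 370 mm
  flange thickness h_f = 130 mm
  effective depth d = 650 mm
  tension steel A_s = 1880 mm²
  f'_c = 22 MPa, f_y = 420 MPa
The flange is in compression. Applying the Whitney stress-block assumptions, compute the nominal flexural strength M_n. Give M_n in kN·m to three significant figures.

Tension: T = A_s f_y = 1880 × 420 = 789600 N.
Try a within the flange: a = T/(0.85 f'_c b_f) = 789600/(0.85 × 22 × 770) = 54.84 mm.
Since a = 54.84 ≤ h_f = 130 mm, the stress block lies entirely in the flange; analyse as a rectangular beam of width b_f.
M_n = T(d − a/2) = 789600 × (650 − 27.42) = 491.59 × 10⁶ N·mm.
M_n = 491.59 kN·m.

M_n ≈ 492 kN·m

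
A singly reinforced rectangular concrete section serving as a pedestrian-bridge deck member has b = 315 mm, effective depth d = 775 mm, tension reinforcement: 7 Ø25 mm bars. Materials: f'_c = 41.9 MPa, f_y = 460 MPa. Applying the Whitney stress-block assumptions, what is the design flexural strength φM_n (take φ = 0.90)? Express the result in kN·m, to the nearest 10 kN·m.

φM_n ≈ 1000 kN·m

A_s = 7 × 491 = 3437 mm².
T = A_s f_y = 3437 × 460 = 1581020 N = 1581.02 kN.
From C = T: a = T/(0.85 f'_c b) = 1581020/(0.85 × 41.9 × 315) = 140.93 mm.
M_n = T(d − a/2) = 1581.02 kN × (775 − 70.465) mm = 1113.88 kN·m.
φM_n = 0.90 × 1113.88 = 1002.49 kN·m.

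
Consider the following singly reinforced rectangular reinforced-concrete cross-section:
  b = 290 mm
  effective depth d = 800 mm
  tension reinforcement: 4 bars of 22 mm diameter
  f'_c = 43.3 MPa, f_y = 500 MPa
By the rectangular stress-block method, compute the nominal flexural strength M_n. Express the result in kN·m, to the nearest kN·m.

A_s = 4 × 380 = 1520 mm².
T = A_s f_y = 1520 × 500 = 760000 N = 760 kN.
From C = T: a = T/(0.85 f'_c b) = 760000/(0.85 × 43.3 × 290) = 71.20 mm.
M_n = T(d − a/2) = 760 kN × (800 − 35.6) mm = 580.94 kN·m.

M_n ≈ 581 kN·m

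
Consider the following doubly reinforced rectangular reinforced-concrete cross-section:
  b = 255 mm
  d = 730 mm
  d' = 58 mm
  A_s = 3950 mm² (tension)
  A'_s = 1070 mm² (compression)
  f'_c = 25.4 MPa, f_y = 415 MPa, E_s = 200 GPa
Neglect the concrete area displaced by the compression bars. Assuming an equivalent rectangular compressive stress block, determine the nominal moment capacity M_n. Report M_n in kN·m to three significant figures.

Assume both tension and compression steel yield.
Net tension couple steel: A_s − A'_s = 2880 mm².
a = (A_s − A'_s) f_y / (0.85 f'_c b) = 1195200/(0.85 × 25.4 × 255) = 217.09 mm.
c = a/β₁ = 217.09/0.85 = 255.40 mm; ε'_s = 0.003(c − d')/c = 0.0023 ≥ f_y/E_s = 0.0021, so compression steel does yield.
M_n = (A_s − A'_s) f_y (d − a/2) + A'_s f_y (d − d') = [1195200 × (730 − 108.545) + 444050 × (730 − 58)] × 10⁻⁶ = 742.76 + 298.40 = 1041.16 kN·m.

M_n ≈ 1040 kN·m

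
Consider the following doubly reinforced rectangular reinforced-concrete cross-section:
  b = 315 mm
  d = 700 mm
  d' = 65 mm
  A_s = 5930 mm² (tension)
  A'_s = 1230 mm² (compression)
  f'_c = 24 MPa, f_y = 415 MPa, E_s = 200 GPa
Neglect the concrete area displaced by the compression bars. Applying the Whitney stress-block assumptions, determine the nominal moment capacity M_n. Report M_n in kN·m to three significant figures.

M_n ≈ 1390 kN·m

Assume both tension and compression steel yield.
Net tension couple steel: A_s − A'_s = 4700 mm².
a = (A_s − A'_s) f_y / (0.85 f'_c b) = 1950500/(0.85 × 24 × 315) = 303.53 mm.
c = a/β₁ = 303.53/0.85 = 357.09 mm; ε'_s = 0.003(c − d')/c = 0.0025 ≥ f_y/E_s = 0.0021, so compression steel does yield.
M_n = (A_s − A'_s) f_y (d − a/2) + A'_s f_y (d − d') = [1950500 × (700 − 151.765) + 510450 × (700 − 65)] × 10⁻⁶ = 1069.33 + 324.14 = 1393.47 kN·m.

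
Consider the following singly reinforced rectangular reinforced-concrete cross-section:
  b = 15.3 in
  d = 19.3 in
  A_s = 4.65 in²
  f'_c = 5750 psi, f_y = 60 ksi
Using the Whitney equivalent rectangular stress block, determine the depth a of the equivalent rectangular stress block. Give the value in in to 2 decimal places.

T = A_s f_y = 4.65 × 60 = 279 kips.
a = T/(0.85 f'_c b) = 279/(0.85 × 5.75 × 15.3) = 3.73 in.

a ≈ 3.73 in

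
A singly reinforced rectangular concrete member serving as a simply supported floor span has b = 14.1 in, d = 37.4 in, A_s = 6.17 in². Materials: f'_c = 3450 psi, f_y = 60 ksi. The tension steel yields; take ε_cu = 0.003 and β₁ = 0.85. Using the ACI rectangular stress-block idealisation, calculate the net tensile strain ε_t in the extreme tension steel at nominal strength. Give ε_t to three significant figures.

a = A_s f_y/(0.85 f'_c b) = 8.953 in.
β₁ = 0.85, so c = a/β₁ = 8.953/0.85 = 10.533 in.
From the linear strain diagram with ε_cu = 0.003: ε_t = 0.003 (d − c)/c = 0.003 × (37.4 − 10.533)/10.533 = 0.00765.
Since ε_t ≥ 0.005, the section is tension-controlled.

ε_t ≈ 0.00765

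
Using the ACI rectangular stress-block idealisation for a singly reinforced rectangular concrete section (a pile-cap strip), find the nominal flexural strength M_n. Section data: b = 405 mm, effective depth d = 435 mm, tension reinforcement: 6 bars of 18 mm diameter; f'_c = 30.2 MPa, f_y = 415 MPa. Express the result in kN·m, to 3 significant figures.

A_s = 6 × 254 = 1524 mm².
T = A_s f_y = 1524 × 415 = 632460 N = 632.46 kN.
From C = T: a = T/(0.85 f'_c b) = 632460/(0.85 × 30.2 × 405) = 60.83 mm.
M_n = T(d − a/2) = 632.46 kN × (435 − 30.415) mm = 255.88 kN·m.

M_n ≈ 256 kN·m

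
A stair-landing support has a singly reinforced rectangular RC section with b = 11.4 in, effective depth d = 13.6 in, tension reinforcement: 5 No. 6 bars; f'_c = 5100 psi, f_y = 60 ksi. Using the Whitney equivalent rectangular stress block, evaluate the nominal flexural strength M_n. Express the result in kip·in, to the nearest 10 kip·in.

M_n ≈ 1620 kip·in

A_s = 5 × 0.44 = 2.2 in².
T = A_s f_y = 2.2 × 60 = 132 kips.
a = T/(0.85 f'_c b) = 132/(0.85 × 5.1 × 11.4) = 2.671 in.
M_n = T(d − a/2) = 132 × (13.6 − 1.3355) = 1618.9 kip·in.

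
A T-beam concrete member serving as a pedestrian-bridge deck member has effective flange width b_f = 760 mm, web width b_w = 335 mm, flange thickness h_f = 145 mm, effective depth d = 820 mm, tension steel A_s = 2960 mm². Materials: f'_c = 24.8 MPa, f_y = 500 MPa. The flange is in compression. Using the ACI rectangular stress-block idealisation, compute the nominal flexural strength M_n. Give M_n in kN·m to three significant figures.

Tension: T = A_s f_y = 2960 × 500 = 1480000 N.
Try a within the flange: a = T/(0.85 f'_c b_f) = 1480000/(0.85 × 24.8 × 760) = 92.38 mm.
Since a = 92.38 ≤ h_f = 145 mm, the stress block lies entirely in the flange; analyse as a rectangular beam of width b_f.
M_n = T(d − a/2) = 1480000 × (820 − 46.19) = 1145.24 × 10⁶ N·mm.
M_n = 1145.24 kN·m.

M_n ≈ 1150 kN·m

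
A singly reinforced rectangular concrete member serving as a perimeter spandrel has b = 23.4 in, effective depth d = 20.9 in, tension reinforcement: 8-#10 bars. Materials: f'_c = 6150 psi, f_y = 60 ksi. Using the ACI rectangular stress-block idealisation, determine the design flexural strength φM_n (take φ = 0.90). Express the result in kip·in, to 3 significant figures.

A_s = 8 × 1.27 = 10.16 in².
T = A_s f_y = 10.16 × 60 = 609.6 kips.
a = T/(0.85 f'_c b) = 609.6/(0.85 × 6.15 × 23.4) = 4.984 in.
M_n = T(d − a/2) = 609.6 × (20.9 − 2.492) = 11221.5 kip·in.
φM_n = 0.90 × 11221.5 = 10099.4 kip·in.

φM_n ≈ 10100 kip·in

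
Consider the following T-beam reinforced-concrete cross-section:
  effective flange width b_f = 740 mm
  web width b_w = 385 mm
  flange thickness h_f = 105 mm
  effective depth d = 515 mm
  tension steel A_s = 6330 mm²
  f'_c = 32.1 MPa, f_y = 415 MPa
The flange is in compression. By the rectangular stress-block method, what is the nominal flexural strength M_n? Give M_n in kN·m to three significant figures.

M_n ≈ 1180 kN·m

Tension: T = A_s f_y = 6330 × 415 = 2626950 N.
Try a within the flange: a = T/(0.85 f'_c b_f) = 2626950/(0.85 × 32.1 × 740) = 130.11 mm.
a = 130.11 > h_f = 105 mm: the block extends into the web. Split into flange-overhang and web parts.
C_f = 0.85 f'_c (b_f − b_w) h_f = 0.85 × 32.1 × (740 − 385) × 105 = 1017048 N.
Remaining web compression depth: a_w = (T − C_f)/(0.85 f'_c b_w) = (2626950 − 1017048)/(0.85 × 32.1 × 385) = 153.26 mm.
M_n = C_f(d − h_f/2) + (T − C_f)(d − a_w/2) = 1017048 × (515 − 52.5) + 1609902 × (515 − 76.63) = 470.38 + 705.73 = 1176.11 × 10⁶ N·mm.
M_n = 1176.11 kN·m.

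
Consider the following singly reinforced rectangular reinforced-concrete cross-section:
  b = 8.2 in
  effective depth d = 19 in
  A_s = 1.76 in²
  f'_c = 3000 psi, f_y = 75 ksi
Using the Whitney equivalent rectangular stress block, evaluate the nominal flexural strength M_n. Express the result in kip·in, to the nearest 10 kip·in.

T = A_s f_y = 1.76 × 75 = 132 kips.
a = T/(0.85 f'_c b) = 132/(0.85 × 3 × 8.2) = 6.313 in.
M_n = T(d − a/2) = 132 × (19 − 3.1565) = 2091.3 kip·in.

M_n ≈ 2090 kip·in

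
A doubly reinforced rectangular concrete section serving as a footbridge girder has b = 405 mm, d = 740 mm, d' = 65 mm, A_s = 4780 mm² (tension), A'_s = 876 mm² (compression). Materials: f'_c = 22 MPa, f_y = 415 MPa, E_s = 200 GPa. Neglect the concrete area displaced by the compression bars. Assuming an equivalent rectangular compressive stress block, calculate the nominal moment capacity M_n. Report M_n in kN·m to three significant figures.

Assume both tension and compression steel yield.
Net tension couple steel: A_s − A'_s = 3904 mm².
a = (A_s − A'_s) f_y / (0.85 f'_c b) = 1620160/(0.85 × 22 × 405) = 213.92 mm.
c = a/β₁ = 213.92/0.85 = 251.67 mm; ε'_s = 0.003(c − d')/c = 0.0022 ≥ f_y/E_s = 0.0021, so compression steel does yield.
M_n = (A_s − A'_s) f_y (d − a/2) + A'_s f_y (d − d') = [1620160 × (740 − 106.96) + 363540 × (740 − 65)] × 10⁻⁶ = 1025.63 + 245.39 = 1271.02 kN·m.

M_n ≈ 1270 kN·m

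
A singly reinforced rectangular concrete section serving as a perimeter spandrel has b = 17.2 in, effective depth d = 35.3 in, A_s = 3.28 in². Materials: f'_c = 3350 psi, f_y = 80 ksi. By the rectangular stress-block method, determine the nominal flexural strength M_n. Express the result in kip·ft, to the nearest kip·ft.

T = A_s f_y = 3.28 × 80 = 262.4 kips.
a = T/(0.85 f'_c b) = 262.4/(0.85 × 3.35 × 17.2) = 5.358 in.
M_n = T(d − a/2) = 262.4 × (35.3 − 2.679) = 8559.8 kip·in = 8559.8/12 = 713.32 kip·ft.

M_n ≈ 713 kip·ft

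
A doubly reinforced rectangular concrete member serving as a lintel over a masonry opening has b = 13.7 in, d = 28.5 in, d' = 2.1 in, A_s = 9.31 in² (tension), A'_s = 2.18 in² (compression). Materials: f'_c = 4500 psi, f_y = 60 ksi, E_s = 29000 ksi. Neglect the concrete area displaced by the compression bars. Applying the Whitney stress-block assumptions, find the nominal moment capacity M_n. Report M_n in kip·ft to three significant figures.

M_n ≈ 1160 kip·ft

Assume both steels yield.
a = (A_s − A'_s) f_y/(0.85 f'_c b) = (9.31 − 2.18) × 60/(0.85 × 4.5 × 13.7) = 8.164 in.
c = a/β₁ = 8.164/0.825 = 9.896 in; ε'_s = 0.003(c − d')/c = 0.0024 ≥ ε_y = 0.0021, so the compression steel yields.
M_n = (A_s − A'_s) f_y (d − a/2) + A'_s f_y (d − d') = 427.8 × (28.5 − 4.082) + 130.8 × (28.5 − 2.1) = 10446.0 + 3453.1 = 13899.1 kip·in = 13899.1/12 = 1158.26 kip·ft.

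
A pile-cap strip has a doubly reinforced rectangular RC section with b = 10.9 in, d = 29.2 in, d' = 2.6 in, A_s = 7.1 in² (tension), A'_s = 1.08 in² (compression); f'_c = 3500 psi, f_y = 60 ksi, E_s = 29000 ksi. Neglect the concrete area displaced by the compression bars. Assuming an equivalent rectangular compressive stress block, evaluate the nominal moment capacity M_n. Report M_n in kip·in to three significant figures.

M_n ≈ 10300 kip·in

Assume both steels yield.
a = (A_s − A'_s) f_y/(0.85 f'_c b) = (7.1 − 1.08) × 60/(0.85 × 3.5 × 10.9) = 11.139 in.
c = a/β₁ = 11.139/0.85 = 13.105 in; ε'_s = 0.003(c − d')/c = 0.0024 ≥ ε_y = 0.0021, so the compression steel yields.
M_n = (A_s − A'_s) f_y (d − a/2) + A'_s f_y (d − d') = 361.2 × (29.2 − 5.5695) + 64.8 × (29.2 − 2.6) = 8535.3 + 1723.7 = 10259.0 kip·in.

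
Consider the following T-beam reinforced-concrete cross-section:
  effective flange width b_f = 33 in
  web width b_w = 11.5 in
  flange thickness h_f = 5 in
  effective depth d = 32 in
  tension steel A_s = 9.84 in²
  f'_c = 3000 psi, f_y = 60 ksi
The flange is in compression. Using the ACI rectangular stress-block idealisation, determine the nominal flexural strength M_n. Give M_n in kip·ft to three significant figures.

M_n ≈ 1380 kip·ft

Tension: T = A_s f_y = 9.84 × 60 = 590.4 kips.
Try a within the flange: a = T/(0.85 f'_c b_f) = 590.4/(0.85 × 3 × 33) = 7.016 in.
a = 7.016 > h_f = 5 in: the block extends into the web. Split into flange-overhang and web parts.
C_f = 0.85 f'_c (b_f − b_w) h_f = 0.85 × 3 × (33 − 11.5) × 5 = 274.1 kips.
Remaining web compression depth: a_w = (T − C_f)/(0.85 f'_c b_w) = (590.4 − 274.1)/(0.85 × 3 × 11.5) = 10.786 in.
M_n = C_f(d − h_f/2) + (T − C_f)(d − a_w/2) = 274.1 × (32 − 2.5) + 316.3 × (32 − 5.393) = 8086.0 + 8415.8 = 16501.8 kip·in.
M_n = 16501.8/12 = 1375.15 kip·ft.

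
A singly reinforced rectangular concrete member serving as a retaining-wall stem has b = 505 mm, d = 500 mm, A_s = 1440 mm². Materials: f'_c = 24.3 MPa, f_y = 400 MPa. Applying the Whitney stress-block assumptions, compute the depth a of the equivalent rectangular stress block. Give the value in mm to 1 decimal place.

a ≈ 55.2 mm

T = A_s f_y = 1440 × 400 = 576000 N = 576 kN.
Setting C = 0.85 f'_c a b equal to T: a = 576000/(0.85 × 24.3 × 505) = 55.2 mm.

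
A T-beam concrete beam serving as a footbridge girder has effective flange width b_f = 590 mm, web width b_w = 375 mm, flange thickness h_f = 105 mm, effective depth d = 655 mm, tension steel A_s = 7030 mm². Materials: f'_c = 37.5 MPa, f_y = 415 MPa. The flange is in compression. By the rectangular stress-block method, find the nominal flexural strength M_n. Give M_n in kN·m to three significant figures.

Tension: T = A_s f_y = 7030 × 415 = 2917450 N.
Try a within the flange: a = T/(0.85 f'_c b_f) = 2917450/(0.85 × 37.5 × 590) = 155.13 mm.
a = 155.13 > h_f = 105 mm: the block extends into the web. Split into flange-overhang and web parts.
C_f = 0.85 f'_c (b_f − b_w) h_f = 0.85 × 37.5 × (590 − 375) × 105 = 719578 N.
Remaining web compression depth: a_w = (T − C_f)/(0.85 f'_c b_w) = (2917450 − 719578)/(0.85 × 37.5 × 375) = 183.87 mm.
M_n = C_f(d − h_f/2) + (T − C_f)(d − a_w/2) = 719578 × (655 − 52.5) + 2197872 × (655 − 91.935) = 433.55 + 1237.54 = 1671.09 × 10⁶ N·mm.
M_n = 1671.09 kN·m.

M_n ≈ 1670 kN·m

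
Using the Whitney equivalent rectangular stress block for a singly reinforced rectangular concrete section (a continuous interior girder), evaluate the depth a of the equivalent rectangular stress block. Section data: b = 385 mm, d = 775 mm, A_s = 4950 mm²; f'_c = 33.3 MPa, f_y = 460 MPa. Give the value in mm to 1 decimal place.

a ≈ 208.9 mm

T = A_s f_y = 4950 × 460 = 2277000 N = 2277 kN.
Setting C = 0.85 f'_c a b equal to T: a = 2277000/(0.85 × 33.3 × 385) = 208.9 mm.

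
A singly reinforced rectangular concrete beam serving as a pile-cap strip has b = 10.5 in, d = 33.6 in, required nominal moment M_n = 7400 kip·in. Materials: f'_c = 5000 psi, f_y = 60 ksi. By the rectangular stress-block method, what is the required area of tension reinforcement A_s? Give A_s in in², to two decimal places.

From M_n = 0.85 f'_c a b (d − a/2):
a = d − √(d² − 2M_n/(0.85 f'_c b)) = 33.6 − √(33.6² − 2 × 7400/(0.85 × 5 × 10.5)) = 5.363 in.
A_s = 0.85 f'_c a b / f_y = 0.85 × 5 × 5.363 × 10.5 / 60 = 3.989 in².

A_s ≈ 3.99 in²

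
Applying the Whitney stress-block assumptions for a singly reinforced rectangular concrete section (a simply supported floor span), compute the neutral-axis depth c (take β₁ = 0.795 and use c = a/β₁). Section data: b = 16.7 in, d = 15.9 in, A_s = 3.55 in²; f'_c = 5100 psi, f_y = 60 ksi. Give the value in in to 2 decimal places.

T = A_s f_y = 3.55 × 60 = 213 kips.
a = T/(0.85 f'_c b) = 213/(0.85 × 5.1 × 16.7) = 2.9422 in.
With β₁ = 0.795, c = a/β₁ = 2.9422/0.795 = 3.70 in.

c ≈ 3.70 in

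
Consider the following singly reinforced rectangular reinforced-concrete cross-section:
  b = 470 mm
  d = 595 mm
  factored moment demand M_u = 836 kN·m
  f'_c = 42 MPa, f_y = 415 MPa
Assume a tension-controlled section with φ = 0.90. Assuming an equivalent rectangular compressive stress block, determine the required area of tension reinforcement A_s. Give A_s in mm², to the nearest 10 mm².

A_s ≈ 4110 mm²

M_n = M_u/φ = 836/0.90 = 928.889 kN·m.
With M_n = 0.85 f'_c a b (d − a/2), solve the quadratic for a:
a = d − √(d² − 2M_n/(0.85 f'_c b)) = 595 − √(595² − 2 × 928.889×10⁶/(0.85 × 42 × 470)) = 101.74 mm.
A_s = 0.85 f'_c a b / f_y = 0.85 × 42 × 101.74 × 470 / 415 = 4113.5 mm².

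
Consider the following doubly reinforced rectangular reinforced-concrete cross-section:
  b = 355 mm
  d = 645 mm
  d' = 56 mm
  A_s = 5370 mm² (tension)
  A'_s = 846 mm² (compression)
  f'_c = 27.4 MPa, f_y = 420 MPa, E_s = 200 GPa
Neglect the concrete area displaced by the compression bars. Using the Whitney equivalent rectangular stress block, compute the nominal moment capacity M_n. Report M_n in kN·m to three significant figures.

M_n ≈ 1220 kN·m

Assume both tension and compression steel yield.
Net tension couple steel: A_s − A'_s = 4524 mm².
a = (A_s − A'_s) f_y / (0.85 f'_c b) = 1900080/(0.85 × 27.4 × 355) = 229.81 mm.
c = a/β₁ = 229.81/0.85 = 270.36 mm; ε'_s = 0.003(c − d')/c = 0.0024 ≥ f_y/E_s = 0.0021, so compression steel does yield.
M_n = (A_s − A'_s) f_y (d − a/2) + A'_s f_y (d − d') = [1900080 × (645 − 114.905) + 355320 × (645 − 56)] × 10⁻⁶ = 1007.22 + 209.28 = 1216.50 kN·m.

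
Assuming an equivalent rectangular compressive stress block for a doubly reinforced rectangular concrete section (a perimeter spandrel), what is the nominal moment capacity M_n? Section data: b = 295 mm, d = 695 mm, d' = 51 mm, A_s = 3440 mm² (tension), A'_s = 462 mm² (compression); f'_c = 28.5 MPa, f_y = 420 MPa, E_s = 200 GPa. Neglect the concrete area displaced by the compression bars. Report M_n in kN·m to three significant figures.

M_n ≈ 885 kN·m

Assume both tension and compression steel yield.
Net tension couple steel: A_s − A'_s = 2978 mm².
a = (A_s − A'_s) f_y / (0.85 f'_c b) = 1250760/(0.85 × 28.5 × 295) = 175.02 mm.
c = a/β₁ = 175.02/0.846 = 206.88 mm; ε'_s = 0.003(c − d')/c = 0.0023 ≥ f_y/E_s = 0.0021, so compression steel does yield.
M_n = (A_s − A'_s) f_y (d − a/2) + A'_s f_y (d − d') = [1250760 × (695 − 87.51) + 194040 × (695 − 51)] × 10⁻⁶ = 759.82 + 124.96 = 884.78 kN·m.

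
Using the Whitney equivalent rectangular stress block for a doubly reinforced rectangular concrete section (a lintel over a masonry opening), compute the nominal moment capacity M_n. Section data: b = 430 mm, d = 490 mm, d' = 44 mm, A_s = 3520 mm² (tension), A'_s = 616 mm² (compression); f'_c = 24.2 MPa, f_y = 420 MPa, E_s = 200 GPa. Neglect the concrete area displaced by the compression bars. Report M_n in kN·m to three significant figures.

Assume both tension and compression steel yield.
Net tension couple steel: A_s − A'_s = 2904 mm².
a = (A_s − A'_s) f_y / (0.85 f'_c b) = 1219680/(0.85 × 24.2 × 430) = 137.89 mm.
c = a/β₁ = 137.89/0.85 = 162.22 mm; ε'_s = 0.003(c − d')/c = 0.0022 ≥ f_y/E_s = 0.0021, so compression steel does yield.
M_n = (A_s − A'_s) f_y (d − a/2) + A'_s f_y (d − d') = [1219680 × (490 − 68.945) + 258720 × (490 − 44)] × 10⁻⁶ = 513.55 + 115.39 = 628.94 kN·m.

M_n ≈ 629 kN·m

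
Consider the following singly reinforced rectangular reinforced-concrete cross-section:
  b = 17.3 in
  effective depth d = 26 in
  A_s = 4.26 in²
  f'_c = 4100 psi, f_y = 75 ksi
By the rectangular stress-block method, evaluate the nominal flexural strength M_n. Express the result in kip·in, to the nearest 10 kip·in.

M_n ≈ 7460 kip·in

T = A_s f_y = 4.26 × 75 = 319.5 kips.
a = T/(0.85 f'_c b) = 319.5/(0.85 × 4.1 × 17.3) = 5.299 in.
M_n = T(d − a/2) = 319.5 × (26 − 2.6495) = 7460.5 kip·in.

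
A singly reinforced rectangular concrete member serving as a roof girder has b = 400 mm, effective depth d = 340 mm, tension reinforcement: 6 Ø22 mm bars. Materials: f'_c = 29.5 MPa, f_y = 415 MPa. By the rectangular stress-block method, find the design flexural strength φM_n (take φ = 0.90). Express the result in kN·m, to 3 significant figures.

φM_n ≈ 249 kN·m

A_s = 6 × 380 = 2280 mm².
T = A_s f_y = 2280 × 415 = 946200 N = 946.2 kN.
From C = T: a = T/(0.85 f'_c b) = 946200/(0.85 × 29.5 × 400) = 94.34 mm.
M_n = T(d − a/2) = 946.2 kN × (340 − 47.17) mm = 277.08 kN·m.
φM_n = 0.90 × 277.08 = 249.37 kN·m.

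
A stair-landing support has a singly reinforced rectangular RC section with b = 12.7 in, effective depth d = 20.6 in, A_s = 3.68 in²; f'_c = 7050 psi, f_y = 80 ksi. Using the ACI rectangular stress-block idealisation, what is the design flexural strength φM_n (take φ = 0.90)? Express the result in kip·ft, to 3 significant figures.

φM_n ≈ 412 kip·ft

T = A_s f_y = 3.68 × 80 = 294.4 kips.
a = T/(0.85 f'_c b) = 294.4/(0.85 × 7.05 × 12.7) = 3.868 in.
M_n = T(d − a/2) = 294.4 × (20.6 − 1.934) = 5495.3 kip·in = 5495.3/12 = 457.94 kip·ft.
φM_n = 0.90 × 457.94 = 412.15 kip·ft.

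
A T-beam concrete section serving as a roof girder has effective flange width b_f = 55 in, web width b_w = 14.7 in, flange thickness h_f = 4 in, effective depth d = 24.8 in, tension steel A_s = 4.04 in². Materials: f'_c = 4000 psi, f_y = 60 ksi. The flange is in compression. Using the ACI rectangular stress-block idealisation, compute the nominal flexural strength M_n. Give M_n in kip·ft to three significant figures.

M_n ≈ 488 kip·ft

Tension: T = A_s f_y = 4.04 × 60 = 242.4 kips.
Try a within the flange: a = T/(0.85 f'_c b_f) = 242.4/(0.85 × 4 × 55) = 1.296 in.
Since a = 1.296 ≤ h_f = 4 in, the stress block lies entirely in the flange; analyse as a rectangular beam of width b_f.
M_n = T(d − a/2) = 242.4 × (24.8 − 0.648) = 5854.4 kip·in.
M_n = 5854.4/12 = 487.87 kip·ft.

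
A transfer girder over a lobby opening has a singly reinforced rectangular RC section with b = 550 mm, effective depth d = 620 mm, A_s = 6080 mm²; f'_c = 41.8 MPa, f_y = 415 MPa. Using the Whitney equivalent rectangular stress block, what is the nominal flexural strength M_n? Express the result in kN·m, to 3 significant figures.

T = A_s f_y = 6080 × 415 = 2523200 N = 2523.2 kN.
From C = T: a = T/(0.85 f'_c b) = 2523200/(0.85 × 41.8 × 550) = 129.12 mm.
M_n = T(d − a/2) = 2523.2 kN × (620 − 64.56) mm = 1401.49 kN·m.

M_n ≈ 1400 kN·m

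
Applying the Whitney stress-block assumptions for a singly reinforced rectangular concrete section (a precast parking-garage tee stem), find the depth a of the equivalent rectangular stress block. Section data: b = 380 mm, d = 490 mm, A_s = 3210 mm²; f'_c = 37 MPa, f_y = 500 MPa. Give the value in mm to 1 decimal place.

a ≈ 134.3 mm

T = A_s f_y = 3210 × 500 = 1605000 N = 1605 kN.
Setting C = 0.85 f'_c a b equal to T: a = 1605000/(0.85 × 37 × 380) = 134.3 mm.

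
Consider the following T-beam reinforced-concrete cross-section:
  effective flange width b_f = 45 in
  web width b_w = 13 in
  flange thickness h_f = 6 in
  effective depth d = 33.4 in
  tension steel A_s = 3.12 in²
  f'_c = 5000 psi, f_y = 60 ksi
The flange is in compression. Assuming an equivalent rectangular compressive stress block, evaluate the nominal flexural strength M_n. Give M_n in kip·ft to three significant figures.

M_n ≈ 513 kip·ft

Tension: T = A_s f_y = 3.12 × 60 = 187.2 kips.
Try a within the flange: a = T/(0.85 f'_c b_f) = 187.2/(0.85 × 5 × 45) = 0.979 in.
Since a = 0.979 ≤ h_f = 6 in, the stress block lies entirely in the flange; analyse as a rectangular beam of width b_f.
M_n = T(d − a/2) = 187.2 × (33.4 − 0.4895) = 6160.8 kip·in.
M_n = 6160.8/12 = 513.40 kip·ft.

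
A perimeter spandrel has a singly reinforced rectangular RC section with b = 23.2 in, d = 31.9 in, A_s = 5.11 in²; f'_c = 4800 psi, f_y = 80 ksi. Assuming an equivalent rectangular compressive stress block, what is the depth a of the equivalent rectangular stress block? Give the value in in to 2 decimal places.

a ≈ 4.32 in

T = A_s f_y = 5.11 × 80 = 408.8 kips.
a = T/(0.85 f'_c b) = 408.8/(0.85 × 4.8 × 23.2) = 4.32 in.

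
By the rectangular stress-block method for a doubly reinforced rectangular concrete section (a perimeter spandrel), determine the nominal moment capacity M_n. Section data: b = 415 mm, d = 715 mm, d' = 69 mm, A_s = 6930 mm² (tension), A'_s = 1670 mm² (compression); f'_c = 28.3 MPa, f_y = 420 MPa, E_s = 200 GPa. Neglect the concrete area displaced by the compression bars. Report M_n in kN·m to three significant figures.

Assume both tension and compression steel yield.
Net tension couple steel: A_s − A'_s = 5260 mm².
a = (A_s − A'_s) f_y / (0.85 f'_c b) = 2209200/(0.85 × 28.3 × 415) = 221.30 mm.
c = a/β₁ = 221.30/0.848 = 260.97 mm; ε'_s = 0.003(c − d')/c = 0.0022 ≥ f_y/E_s = 0.0021, so compression steel does yield.
M_n = (A_s − A'_s) f_y (d − a/2) + A'_s f_y (d − d') = [2209200 × (715 − 110.65) + 701400 × (715 − 69)] × 10⁻⁶ = 1335.13 + 453.10 = 1788.23 kN·m.

M_n ≈ 1790 kN·m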